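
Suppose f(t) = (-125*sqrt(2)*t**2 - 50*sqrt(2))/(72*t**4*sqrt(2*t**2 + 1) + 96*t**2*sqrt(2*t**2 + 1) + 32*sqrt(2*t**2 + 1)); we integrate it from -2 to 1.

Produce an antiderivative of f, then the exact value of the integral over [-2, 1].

Antiderivative: F(t) = -25*sqrt(2)*t*sqrt(2*t**2 + 1)/(24*t**2 + 16); value = -75*sqrt(2)/56 - 5*sqrt(6)/8

A candidate is checked by its d/dt: the result must match f(t).
F(t) = -25*sqrt(2)*t*sqrt(2*t**2 + 1)/(24*t**2 + 16) is an antiderivative of f.
Check: d/dt[-25*sqrt(2)*t*sqrt(2*t**2 + 1)/(24*t**2 + 16)] = (-125*sqrt(2)*t**2 - 50*sqrt(2))/(72*t**4*sqrt(2*t**2 + 1) + 96*t**2*sqrt(2*t**2 + 1) + 32*sqrt(2*t**2 + 1)) = f(t).
F(1) = -5*sqrt(6)/8; F(-2) = 75*sqrt(2)/56.
Integral = F(1) - F(-2) = -75*sqrt(2)/56 - 5*sqrt(6)/8.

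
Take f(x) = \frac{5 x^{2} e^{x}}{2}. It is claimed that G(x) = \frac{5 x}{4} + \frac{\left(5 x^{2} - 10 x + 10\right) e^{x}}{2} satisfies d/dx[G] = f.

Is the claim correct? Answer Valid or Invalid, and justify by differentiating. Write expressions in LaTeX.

d/dx[G] = \frac{5 x^{2} e^{x}}{2} + \frac{5}{4}
d/dx[G] - f(x) = \frac{5}{4} != 0.

Invalid: d/dx[G] - f = \frac{5}{4}, which is not 0.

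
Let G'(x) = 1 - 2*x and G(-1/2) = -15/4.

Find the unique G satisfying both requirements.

Any candidate G(x) must reproduce the stated G'(x) exactly.
A general antiderivative is -x**2 + x - 2 + C.
The condition gives C = -15/4 - (-11/4) = -1.
So G(x) = -x**2 + x - 3.
Check: d/dx[-x**2 + x - 3] = 1 - 2*x = G'(x).

G(x) = -x**2 + x - 3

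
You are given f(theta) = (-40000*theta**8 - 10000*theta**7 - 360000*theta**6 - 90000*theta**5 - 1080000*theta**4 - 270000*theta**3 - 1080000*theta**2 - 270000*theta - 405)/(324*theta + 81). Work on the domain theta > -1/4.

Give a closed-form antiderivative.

An antiderivative F(theta) passes only if d/dtheta[F] lands on f(theta) exactly.
Check: d/dtheta[-1250*theta**8/81 - 5000*theta**6/27 - 2500*theta**4/3 - 5000*theta**2/3 - 5*log(4*theta + 1)/4] = (-40000*theta**8 - 10000*theta**7 - 360000*theta**6 - 90000*theta**5 - 1080000*theta**4 - 270000*theta**3 - 1080000*theta**2 - 270000*theta - 405)/(324*theta + 81) = f(theta).

An antiderivative is F(theta) = -1250*theta**8/81 - 5000*theta**6/27 - 2500*theta**4/3 - 5000*theta**2/3 - 5*log(4*theta + 1)/4.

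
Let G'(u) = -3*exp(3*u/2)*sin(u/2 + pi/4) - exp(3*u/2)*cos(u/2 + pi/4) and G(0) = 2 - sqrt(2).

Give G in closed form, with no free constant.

G(u) = -2*exp(3*u/2)*sin(u/2 + pi/4) + 2

G'(u) has the shape v'r + vr' for v = -2*exp(3*u/2) and r = sin(u/2 + pi/4) — it is the derivative of the product v*r.
A general antiderivative is -2*exp(3*u/2)*sin(u/2 + pi/4) + C.
The condition gives C = 2 - sqrt(2) - (-sqrt(2)) = 2.
So G(u) = -2*exp(3*u/2)*sin(u/2 + pi/4) + 2.
Check: d/du[-2*exp(3*u/2)*sin(u/2 + pi/4) + 2] = -3*exp(3*u/2)*sin(u/2 + pi/4) - exp(3*u/2)*cos(u/2 + pi/4) = G'(u).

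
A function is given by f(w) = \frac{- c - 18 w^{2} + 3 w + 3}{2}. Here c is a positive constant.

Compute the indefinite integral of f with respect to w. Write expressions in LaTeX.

F(w) = - \frac{c w}{2} - 3 w^{3} + \frac{3 w^{2}}{4} + \frac{3 w}{2} + C

A candidate is checked by its d/dw: the result must match f(w).
Check: d/dw[- \frac{c w}{2} - 3 w^{3} + \frac{3 w^{2}}{4} + \frac{3 w}{2}] = - \frac{c}{2} - 9 w^{2} + \frac{3 w}{2} + \frac{3}{2}, which equals f(w).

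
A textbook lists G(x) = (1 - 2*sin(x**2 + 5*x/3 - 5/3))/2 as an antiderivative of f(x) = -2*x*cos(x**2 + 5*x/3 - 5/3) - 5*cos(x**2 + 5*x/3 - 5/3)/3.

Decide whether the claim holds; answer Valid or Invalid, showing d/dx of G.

Valid. The derivative of G reproduces f.

d/dx[G] = -2*x*cos(x**2 + 5*x/3 - 5/3) - 5*cos(x**2 + 5*x/3 - 5/3)/3
This equals f(x) exactly, so the claim holds.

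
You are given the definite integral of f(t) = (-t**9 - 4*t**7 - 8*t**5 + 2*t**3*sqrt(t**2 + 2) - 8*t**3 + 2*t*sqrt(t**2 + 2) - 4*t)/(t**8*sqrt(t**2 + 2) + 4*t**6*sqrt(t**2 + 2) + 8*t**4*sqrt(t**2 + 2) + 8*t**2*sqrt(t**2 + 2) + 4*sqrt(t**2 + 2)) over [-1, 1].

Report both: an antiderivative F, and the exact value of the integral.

Antiderivative: F(t) = -sqrt(t**2 + 2) - 1/(4*(t**4/2 + t**2 + 1)); value = 0

Check any antiderivative F(t) by computing F'(t) and comparing it with f(t).
F(t) = -sqrt(t**2 + 2) - 1/(4*(t**4/2 + t**2 + 1)) is an antiderivative of f.
Check: d/dt[-sqrt(t**2 + 2) - 1/(4*(t**4/2 + t**2 + 1))] = (-t**9 - 4*t**7 - 8*t**5 + 2*t**3*sqrt(t**2 + 2) - 8*t**3 + 2*t*sqrt(t**2 + 2) - 4*t)/(t**8*sqrt(t**2 + 2) + 4*t**6*sqrt(t**2 + 2) + 8*t**4*sqrt(t**2 + 2) + 8*t**2*sqrt(t**2 + 2) + 4*sqrt(t**2 + 2)) = f(t).
F(1) = -sqrt(3) - 1/10; F(-1) = -sqrt(3) - 1/10.
Integral = F(1) - F(-1) = 0.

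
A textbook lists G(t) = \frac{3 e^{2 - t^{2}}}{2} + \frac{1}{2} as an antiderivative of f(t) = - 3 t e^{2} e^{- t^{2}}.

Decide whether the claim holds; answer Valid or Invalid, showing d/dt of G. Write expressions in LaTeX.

d/dt[G] = - 3 t e^{2} e^{- t^{2}}
This equals f(t) exactly, so the claim holds.

Valid: G'(t) = f(t).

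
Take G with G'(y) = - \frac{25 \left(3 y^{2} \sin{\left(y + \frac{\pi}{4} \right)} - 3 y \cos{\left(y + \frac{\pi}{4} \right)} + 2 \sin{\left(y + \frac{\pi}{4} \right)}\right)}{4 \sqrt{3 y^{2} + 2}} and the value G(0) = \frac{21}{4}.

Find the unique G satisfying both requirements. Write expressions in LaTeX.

Recognize the product-rule pattern: G'(y) = u'v + uv' with u = \frac{25 \sqrt{3 y^{2} + 2}}{4}, v = \cos{\left(y + \frac{\pi}{4} \right)}, so integration by parts undoes it.
A general antiderivative is \frac{25 \sqrt{3 y^{2} + 2} \cos{\left(y + \frac{\pi}{4} \right)}}{4} + C.
The condition gives C = \frac{21}{4} - (\frac{25}{4}) = -1.
So G(y) = \frac{25 \sqrt{3 y^{2} + 2} \cos{\left(y + \frac{\pi}{4} \right)} - 4}{4}.
Check: d/dy[\frac{25 \sqrt{3 y^{2} + 2} \cos{\left(y + \frac{\pi}{4} \right)} - 4}{4}] = \frac{- 75 y^{2} \sin{\left(y + \frac{\pi}{4} \right)} + 75 y \cos{\left(y + \frac{\pi}{4} \right)} - 50 \sin{\left(y + \frac{\pi}{4} \right)}}{4 \sqrt{3 y^{2} + 2}}, which equals G'(y).

G(y) = \frac{25 \sqrt{3 y^{2} + 2} \cos{\left(y + \frac{\pi}{4} \right)} - 4}{4}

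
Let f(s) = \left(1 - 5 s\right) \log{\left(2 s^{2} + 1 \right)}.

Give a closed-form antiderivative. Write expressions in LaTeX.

Whatever form F(s) takes, F'(s) = f(s) is non-negotiable.
Check: d/ds[- \frac{10 s^{2} \log{\left(2 s^{2} + 1 \right)} - 10 s^{2} - 4 s \log{\left(2 s^{2} + 1 \right)} + 8 s + 5 \log{\left(s^{2} + \frac{1}{2} \right)} - 4 \sqrt{2} \operatorname{atan}{\left(\sqrt{2} s \right)}}{4}] = - 5 s \log{\left(2 s^{2} + 1 \right)} + \log{\left(2 s^{2} + 1 \right)}, which equals f(s).

An antiderivative is F(s) = - \frac{10 s^{2} \log{\left(2 s^{2} + 1 \right)} - 10 s^{2} - 4 s \log{\left(2 s^{2} + 1 \right)} + 8 s + 5 \log{\left(s^{2} + \frac{1}{2} \right)} - 4 \sqrt{2} \operatorname{atan}{\left(\sqrt{2} s \right)}}{4}.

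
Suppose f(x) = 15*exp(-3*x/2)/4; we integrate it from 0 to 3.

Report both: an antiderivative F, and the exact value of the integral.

Antiderivative: F(x) = -5*exp(-3*x/2)/2; value = 5/2 - 5*exp(-9/2)/2

Differentiate the proposed F(x) back; it has to land on f(x) exactly.
F(x) = -5*exp(-3*x/2)/2 is an antiderivative of f.
Check: d/dx[-5*exp(-3*x/2)/2] = 15*exp(-3*x/2)/4 = f(x).
F(3) = -5*exp(-9/2)/2; F(0) = -5/2.
Integral = F(3) - F(0) = 5/2 - 5*exp(-9/2)/2.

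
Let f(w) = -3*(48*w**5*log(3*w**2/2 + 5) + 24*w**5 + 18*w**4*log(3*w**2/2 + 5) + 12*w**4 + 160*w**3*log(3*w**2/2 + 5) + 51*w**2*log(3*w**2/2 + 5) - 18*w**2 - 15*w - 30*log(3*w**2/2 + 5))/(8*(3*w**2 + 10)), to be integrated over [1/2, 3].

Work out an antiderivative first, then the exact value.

Recognize the product-rule pattern: f = u'v + uv' with u = -3*w**4/2 - 3*w**3/4 + 9*w/8 + 15/16, v = log(3*w**2/2 + 5), so integration by parts undoes it.
F(w) = -3*(2*w**4 + w**3 - 3*w/2 - 5/4)*log(3*w**2/2 + 5)/4 is an antiderivative of f.
Check: d/dw[-3*(2*w**4 + w**3 - 3*w/2 - 5/4)*log(3*w**2/2 + 5)/4] = (-144*w**5*log(3*w**2/2 + 5) - 72*w**5 - 54*w**4*log(3*w**2/2 + 5) - 36*w**4 - 480*w**3*log(3*w**2/2 + 5) - 153*w**2*log(3*w**2/2 + 5) + 54*w**2 + 45*w + 90*log(3*w**2/2 + 5))/(24*w**2 + 80), which equals f(w).
F(3) = -2199*log(37/2)/16; F(1/2) = 21*log(43/8)/16.
Integral = F(3) - F(1/2) = -2199*log(37/2)/16 - 21*log(43/8)/16.

Antiderivative: F(w) = -3*(2*w**4 + w**3 - 3*w/2 - 5/4)*log(3*w**2/2 + 5)/4; value = -2199*log(37/2)/16 - 21*log(43/8)/16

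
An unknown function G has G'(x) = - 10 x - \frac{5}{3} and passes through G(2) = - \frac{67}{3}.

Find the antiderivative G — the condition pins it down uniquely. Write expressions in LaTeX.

G(x) = - 5 x^{2} - \frac{5 x}{3} + 1

Any candidate G(x) must reproduce the stated G'(x) exactly.
A general antiderivative is - 5 x^{2} - \frac{5 x}{3} + C.
The condition gives C = - \frac{67}{3} - (- \frac{70}{3}) = 1.
So G(x) = - 5 x^{2} - \frac{5 x}{3} + 1.
Check: d/dx[- 5 x^{2} - \frac{5 x}{3} + 1] = - 10 x - \frac{5}{3} = G'(x).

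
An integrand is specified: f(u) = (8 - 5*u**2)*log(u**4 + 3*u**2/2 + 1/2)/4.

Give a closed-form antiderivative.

An antiderivative is F(u) = -5*u**3*log(u**4 + 3*u**2/2 + 1/2)/12 + 5*u**3/9 + 2*u*log(u**4 + 3*u**2/2 + 1/2) - 37*u/4 + 29*atan(u)/6 + 53*sqrt(2)*atan(sqrt(2)*u)/24.

Whatever form F(u) takes, F'(u) = f(u) is non-negotiable.
Check: d/du[-5*u**3*log(u**4 + 3*u**2/2 + 1/2)/12 + 5*u**3/9 + 2*u*log(u**4 + 3*u**2/2 + 1/2) - 37*u/4 + 29*atan(u)/6 + 53*sqrt(2)*atan(sqrt(2)*u)/24] = -5*u**2*log(u**4 + 3*u**2/2 + 1/2)/4 + 2*log(u**4 + 3*u**2/2 + 1/2), which equals f(u).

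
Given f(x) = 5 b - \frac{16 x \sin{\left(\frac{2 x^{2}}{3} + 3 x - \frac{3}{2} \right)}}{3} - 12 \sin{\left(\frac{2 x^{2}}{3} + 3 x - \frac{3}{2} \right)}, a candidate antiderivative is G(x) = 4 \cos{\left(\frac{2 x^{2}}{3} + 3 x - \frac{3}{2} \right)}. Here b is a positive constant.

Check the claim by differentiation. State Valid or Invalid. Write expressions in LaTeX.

Invalid: d/dx[G] - f = - 5 b, which is not 0.

d/dx[G] = - \frac{16 x \sin{\left(\frac{2 x^{2}}{3} + 3 x - \frac{3}{2} \right)}}{3} - 12 \sin{\left(\frac{2 x^{2}}{3} + 3 x - \frac{3}{2} \right)}
d/dx[G] - f(x) = - 5 b != 0.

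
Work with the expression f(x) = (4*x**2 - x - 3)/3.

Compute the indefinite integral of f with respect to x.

F(x) = x*(8*x**2 - 3*x - 18)/18 + C

For F(x) to be correct the identity F'(x) - f(x) = 0 must hold.
Check: d/dx[x*(8*x**2 - 3*x - 18)/18] = 4*x**2/3 - x/3 - 1, which equals f(x).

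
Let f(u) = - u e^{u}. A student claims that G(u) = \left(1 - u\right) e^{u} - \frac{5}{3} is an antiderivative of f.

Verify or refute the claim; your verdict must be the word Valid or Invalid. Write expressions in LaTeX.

d/du[G] = - u e^{u}
This equals f(u) exactly, so the claim holds.

Valid. The derivative of G reproduces f.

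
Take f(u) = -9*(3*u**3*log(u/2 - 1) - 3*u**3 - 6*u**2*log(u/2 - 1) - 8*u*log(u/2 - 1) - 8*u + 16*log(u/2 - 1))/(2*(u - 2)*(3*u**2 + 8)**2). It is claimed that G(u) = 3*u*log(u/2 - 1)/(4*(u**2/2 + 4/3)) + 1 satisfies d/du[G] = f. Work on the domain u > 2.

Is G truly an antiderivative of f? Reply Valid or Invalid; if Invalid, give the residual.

d/du[G] = (-27*u**3*log(u/2 - 1) + 27*u**3 + 54*u**2*log(u/2 - 1) + 72*u*log(u/2 - 1) + 72*u - 144*log(u/2 - 1))/(18*u**5 - 36*u**4 + 96*u**3 - 192*u**2 + 128*u - 256)
This equals f(u) exactly, so the claim holds.

Valid - the claim checks out under differentiation.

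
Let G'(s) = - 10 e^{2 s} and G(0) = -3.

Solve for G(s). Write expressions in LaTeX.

G(s) = 2 - 5 e^{2 s}

A first test for any G(s): its s-derivative must equal the given G'(s).
A general antiderivative is - 5 e^{2 s} + C.
The condition gives C = -3 - (-5) = 2.
So G(s) = 2 - 5 e^{2 s}.
Check: d/ds[2 - 5 e^{2 s}] = - 10 e^{2 s} = G'(s).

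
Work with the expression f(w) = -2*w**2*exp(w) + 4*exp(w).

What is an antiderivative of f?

Recognize the product-rule pattern: f = u'v + uv' with u = -2*w**2 + 4*w, v = exp(w), so integration by parts undoes it.
Check: d/dw[-2*w**2*exp(w) + 4*w*exp(w)] = -2*w**2*exp(w) + 4*exp(w) = f(w).

An antiderivative is F(w) = -2*w**2*exp(w) + 4*w*exp(w).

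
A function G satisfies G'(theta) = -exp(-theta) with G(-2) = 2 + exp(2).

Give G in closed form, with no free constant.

G(theta) = (2*exp(theta) + 1)*exp(-theta)

Since d/dtheta undoes antidifferentiation here, G(theta) must give back the stated G'(theta).
A general antiderivative is exp(-theta) + C.
The condition gives C = 2 + exp(2) - (exp(2)) = 2.
So G(theta) = (2*exp(theta) + 1)*exp(-theta).
Check: d/dtheta[(2*exp(theta) + 1)*exp(-theta)] = -exp(-theta) = G'(theta).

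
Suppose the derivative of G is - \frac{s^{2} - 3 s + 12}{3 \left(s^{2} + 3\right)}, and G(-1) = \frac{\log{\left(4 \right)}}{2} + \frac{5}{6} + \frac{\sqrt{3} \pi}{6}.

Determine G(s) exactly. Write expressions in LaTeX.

G(s) = - \frac{2 s - 3 \log{\left(s^{2} + 3 \right)} + 6 \sqrt{3} \operatorname{atan}{\left(\frac{\sqrt{3} s}{3} \right)} - 3}{6}

A first test for any G(s): its s-derivative must equal the given G'(s).
A general antiderivative is - \frac{s}{3} + \frac{\log{\left(s^{2} + 3 \right)}}{2} - \sqrt{3} \operatorname{atan}{\left(\frac{\sqrt{3} s}{3} \right)} + C.
The condition gives C = \frac{\log{\left(4 \right)}}{2} + \frac{5}{6} + \frac{\sqrt{3} \pi}{6} - (\frac{1}{3} + \frac{\log{\left(4 \right)}}{2} + \frac{\sqrt{3} \pi}{6}) = \frac{1}{2}.
So G(s) = - \frac{2 s - 3 \log{\left(s^{2} + 3 \right)} + 6 \sqrt{3} \operatorname{atan}{\left(\frac{\sqrt{3} s}{3} \right)} - 3}{6}.
Check: d/ds[- \frac{2 s - 3 \log{\left(s^{2} + 3 \right)} + 6 \sqrt{3} \operatorname{atan}{\left(\frac{\sqrt{3} s}{3} \right)} - 3}{6}] = \frac{- s^{2} + 3 s - 12}{3 s^{2} + 9}, which equals G'(s).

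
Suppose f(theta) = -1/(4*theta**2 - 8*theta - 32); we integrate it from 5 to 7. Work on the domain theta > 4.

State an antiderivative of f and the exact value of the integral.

Antiderivative: F(theta) = -log(theta - 4)/24 + log(theta + 2)/24; value = -log(7)/24 - log(3)/24 + log(9)/24

Factor the denominator (4*(theta - 4)*(theta + 2)) and decompose: f = 1/(24*(theta + 2)) - 1/(24*(theta - 4)); each piece integrates to a log, atan, or power term.
F(theta) = -log(theta - 4)/24 + log(theta + 2)/24 is an antiderivative of f.
Check: d/dtheta[-log(theta - 4)/24 + log(theta + 2)/24] = -1/(4*theta**2 - 8*theta - 32) = f(theta).
F(7) = -log(3)/24 + log(9)/24; F(5) = log(7)/24.
Integral = F(7) - F(5) = -log(7)/24 - log(3)/24 + log(9)/24.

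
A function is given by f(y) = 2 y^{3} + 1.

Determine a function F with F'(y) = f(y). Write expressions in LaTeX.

Since d/dy undoes antidifferentiation here, F'(y) = f(y) is required of F(y).
Check: d/dy[\frac{y^{4} + 2 y + 2}{2}] = 2 y^{3} + 1 = f(y).

An antiderivative is F(y) = \frac{y^{4} + 2 y + 2}{2}.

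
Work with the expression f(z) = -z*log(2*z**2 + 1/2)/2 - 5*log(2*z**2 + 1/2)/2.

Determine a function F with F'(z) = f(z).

An antiderivative is F(z) = -z**2*log(2*z**2 + 1/2)/4 + z**2/4 - 5*z*log(2*z**2 + 1/2)/2 + 5*z - log(z**2 + 1/4)/16 - 5*atan(2*z)/2.

The integrand splits into summands that can be handled one at a time.
Check: d/dz[-z**2*log(2*z**2 + 1/2)/4 + z**2/4 - 5*z*log(2*z**2 + 1/2)/2 + 5*z - log(z**2 + 1/4)/16 - 5*atan(2*z)/2] = -z*log(2*z**2 + 1/2)/2 - 5*log(2*z**2 + 1/2)/2 = f(z).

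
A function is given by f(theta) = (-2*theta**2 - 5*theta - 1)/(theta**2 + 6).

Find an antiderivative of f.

An antiderivative is F(theta) = (-12*theta - 15*log(theta**2 + 6) + 11*sqrt(6)*atan(sqrt(6)*theta/6))/6.

Any candidate F(theta) must reproduce f(theta) exactly when differentiated.
Check: d/dtheta[(-12*theta - 15*log(theta**2 + 6) + 11*sqrt(6)*atan(sqrt(6)*theta/6))/6] = (-2*theta**2 - 5*theta - 1)/(theta**2 + 6) = f(theta).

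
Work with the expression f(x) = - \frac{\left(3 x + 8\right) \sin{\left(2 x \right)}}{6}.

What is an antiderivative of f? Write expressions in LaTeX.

An antiderivative is F(x) = \frac{6 x \cos{\left(2 x \right)} - 3 \sin{\left(2 x \right)} + 16 \cos{\left(2 x \right)}}{24}.

Any candidate F(x) must reproduce f(x) exactly when differentiated.
Check: d/dx[\frac{6 x \cos{\left(2 x \right)} - 3 \sin{\left(2 x \right)} + 16 \cos{\left(2 x \right)}}{24}] = - \frac{x \sin{\left(2 x \right)}}{2} - \frac{4 \sin{\left(2 x \right)}}{3}, which equals f(x).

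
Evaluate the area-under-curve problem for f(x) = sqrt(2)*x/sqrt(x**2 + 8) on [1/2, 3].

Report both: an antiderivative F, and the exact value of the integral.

The substitution u = x**2/2 + 4 works: f is exactly (dF/du)*(du/dx) for that inner function.
F(x) = sqrt(2)*sqrt(x**2 + 8) is an antiderivative of f.
Check: d/dx[sqrt(2)*sqrt(x**2 + 8)] = sqrt(2)*x/sqrt(x**2 + 8) = f(x).
F(3) = sqrt(34); F(1/2) = sqrt(66)/2.
Integral = F(3) - F(1/2) = -sqrt(66)/2 + sqrt(34).

Antiderivative: F(x) = sqrt(2)*sqrt(x**2 + 8); value = -sqrt(66)/2 + sqrt(34)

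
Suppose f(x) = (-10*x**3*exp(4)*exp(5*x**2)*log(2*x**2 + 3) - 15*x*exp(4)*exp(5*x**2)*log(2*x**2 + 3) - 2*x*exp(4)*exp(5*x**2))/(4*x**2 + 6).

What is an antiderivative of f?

f has the shape u'v + uv' for u = -exp(5*x**2 + 4)/4 and v = log(2*x**2 + 3) — it is the derivative of the product u*v.
Check: d/dx[-exp(4)*exp(5*x**2)*log(2*x**2 + 3)/4] = (-10*x**3*exp(4)*exp(5*x**2)*log(2*x**2 + 3) - 15*x*exp(4)*exp(5*x**2)*log(2*x**2 + 3) - 2*x*exp(4)*exp(5*x**2))/(4*x**2 + 6) = f(x).

An antiderivative is F(x) = -exp(4)*exp(5*x**2)*log(2*x**2 + 3)/4.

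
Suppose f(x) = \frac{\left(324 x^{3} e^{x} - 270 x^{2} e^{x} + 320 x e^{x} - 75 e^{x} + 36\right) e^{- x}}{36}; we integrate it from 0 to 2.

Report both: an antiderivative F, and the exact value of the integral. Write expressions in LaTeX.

Antiderivative: F(x) = \frac{\left(324 x^{4} e^{x} - 360 x^{3} e^{x} + 640 x^{2} e^{x} - 300 x e^{x} + 225 e^{x} - 144\right) e^{- x}}{144}; value = \frac{551}{18} - e^{-2}

Any candidate F(x) must reproduce f(x) exactly when differentiated.
F(x) = \frac{\left(324 x^{4} e^{x} - 360 x^{3} e^{x} + 640 x^{2} e^{x} - 300 x e^{x} + 225 e^{x} - 144\right) e^{- x}}{144} is an antiderivative of f.
Check: d/dx[\frac{\left(324 x^{4} e^{x} - 360 x^{3} e^{x} + 640 x^{2} e^{x} - 300 x e^{x} + 225 e^{x} - 144\right) e^{- x}}{144}] = \frac{\left(324 x^{3} e^{x} - 270 x^{2} e^{x} + 320 x e^{x} - 75 e^{x} + 36\right) e^{- x}}{36} = f(x).
F(2) = \frac{4489}{144} - e^{-2}; F(0) = \frac{9}{16}.
Integral = F(2) - F(0) = \frac{551}{18} - e^{-2}.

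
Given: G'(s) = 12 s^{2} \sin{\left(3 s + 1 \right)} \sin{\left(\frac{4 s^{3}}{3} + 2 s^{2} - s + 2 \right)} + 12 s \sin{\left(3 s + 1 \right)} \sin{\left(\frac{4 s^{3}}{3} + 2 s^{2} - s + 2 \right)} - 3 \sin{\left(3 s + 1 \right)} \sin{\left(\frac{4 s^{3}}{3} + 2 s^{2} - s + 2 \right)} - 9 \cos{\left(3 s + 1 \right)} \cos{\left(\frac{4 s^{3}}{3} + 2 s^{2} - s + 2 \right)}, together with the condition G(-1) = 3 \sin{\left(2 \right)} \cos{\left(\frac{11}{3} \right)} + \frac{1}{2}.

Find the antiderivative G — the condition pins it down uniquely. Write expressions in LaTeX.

G(s) = \frac{- 6 \sin{\left(3 s + 1 \right)} \cos{\left(\frac{4 s^{3}}{3} + 2 s^{2} - s + 2 \right)} + 1}{2}

Recognize the product-rule pattern: G'(s) = u'v + uv' with u = - 3 \cos{\left(\frac{4 s^{3}}{3} + 2 s^{2} - s + 2 \right)}, v = \sin{\left(3 s + 1 \right)}, so integration by parts undoes it.
A general antiderivative is - 3 \sin{\left(3 s + 1 \right)} \cos{\left(\frac{4 s^{3}}{3} + 2 s^{2} - s + 2 \right)} + C.
The condition gives C = 3 \sin{\left(2 \right)} \cos{\left(\frac{11}{3} \right)} + \frac{1}{2} - (3 \sin{\left(2 \right)} \cos{\left(\frac{11}{3} \right)}) = \frac{1}{2}.
So G(s) = \frac{- 6 \sin{\left(3 s + 1 \right)} \cos{\left(\frac{4 s^{3}}{3} + 2 s^{2} - s + 2 \right)} + 1}{2}.
Check: d/ds[\frac{- 6 \sin{\left(3 s + 1 \right)} \cos{\left(\frac{4 s^{3}}{3} + 2 s^{2} - s + 2 \right)} + 1}{2}] = 12 s^{2} \sin{\left(3 s + 1 \right)} \sin{\left(\frac{4 s^{3}}{3} + 2 s^{2} - s + 2 \right)} + 12 s \sin{\left(3 s + 1 \right)} \sin{\left(\frac{4 s^{3}}{3} + 2 s^{2} - s + 2 \right)} - 3 \sin{\left(3 s + 1 \right)} \sin{\left(\frac{4 s^{3}}{3} + 2 s^{2} - s + 2 \right)} - 9 \cos{\left(3 s + 1 \right)} \cos{\left(\frac{4 s^{3}}{3} + 2 s^{2} - s + 2 \right)} = G'(s).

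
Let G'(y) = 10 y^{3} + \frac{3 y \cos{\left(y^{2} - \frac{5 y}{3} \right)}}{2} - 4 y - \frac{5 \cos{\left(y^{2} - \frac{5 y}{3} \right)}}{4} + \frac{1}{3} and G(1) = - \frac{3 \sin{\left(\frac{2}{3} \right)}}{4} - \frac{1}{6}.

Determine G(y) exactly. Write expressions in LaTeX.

G(y) = \frac{5 y^{4}}{2} - 2 y^{2} + \frac{y}{3} + \frac{3 \sin{\left(y^{2} - \frac{5 y}{3} \right)}}{4} - 1

The integrand splits into summands that can be handled one at a time.
A general antiderivative is \frac{5 y^{4}}{2} - 2 y^{2} + \frac{y}{3} + \frac{3 \sin{\left(y^{2} - \frac{5 y}{3} \right)}}{4} + C.
The condition gives C = - \frac{3 \sin{\left(\frac{2}{3} \right)}}{4} - \frac{1}{6} - (\frac{5}{6} - \frac{3 \sin{\left(\frac{2}{3} \right)}}{4}) = -1.
So G(y) = \frac{5 y^{4}}{2} - 2 y^{2} + \frac{y}{3} + \frac{3 \sin{\left(y^{2} - \frac{5 y}{3} \right)}}{4} - 1.
Check: d/dy[\frac{5 y^{4}}{2} - 2 y^{2} + \frac{y}{3} + \frac{3 \sin{\left(y^{2} - \frac{5 y}{3} \right)}}{4} - 1] = 10 y^{3} + \frac{3 y \cos{\left(y^{2} - \frac{5 y}{3} \right)}}{2} - 4 y - \frac{5 \cos{\left(y^{2} - \frac{5 y}{3} \right)}}{4} + \frac{1}{3} = G'(y).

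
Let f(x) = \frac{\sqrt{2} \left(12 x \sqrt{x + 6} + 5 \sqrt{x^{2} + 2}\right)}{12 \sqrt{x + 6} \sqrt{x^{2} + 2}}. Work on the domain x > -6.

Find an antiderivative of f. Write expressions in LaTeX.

Check any antiderivative F(x) by computing F'(x) and comparing it with f(x).
Check: d/dx[\frac{\sqrt{2} \left(5 \sqrt{x + 6} + 6 \sqrt{x^{2} + 2}\right)}{6}] = \frac{12 \sqrt{2} x \sqrt{x + 6} + 5 \sqrt{2} \sqrt{x^{2} + 2}}{12 \sqrt{x + 6} \sqrt{x^{2} + 2}}, which equals f(x).

An antiderivative is F(x) = \frac{\sqrt{2} \left(5 \sqrt{x + 6} + 6 \sqrt{x^{2} + 2}\right)}{6}.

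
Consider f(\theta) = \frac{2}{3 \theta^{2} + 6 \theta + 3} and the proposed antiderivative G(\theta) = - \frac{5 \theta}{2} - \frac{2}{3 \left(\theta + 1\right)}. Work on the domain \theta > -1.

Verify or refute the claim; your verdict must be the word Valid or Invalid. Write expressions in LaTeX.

Invalid: d/d\theta[G] - f = - \frac{5}{2}, which is not 0.

d/d\theta[G] = \frac{- 15 \theta^{2} - 30 \theta - 11}{6 \theta^{2} + 12 \theta + 6}
d/d\theta[G] - f(\theta) = - \frac{5}{2} != 0.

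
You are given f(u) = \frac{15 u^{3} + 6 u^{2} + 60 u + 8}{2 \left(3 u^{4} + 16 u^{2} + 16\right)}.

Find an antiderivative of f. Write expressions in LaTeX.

An antiderivative is F(u) = \frac{5 \log{\left(u^{2} + \frac{4}{3} \right)}}{4} + \frac{\operatorname{atan}{\left(\frac{u}{2} \right)}}{2}.

Recover f(u) by differentiating a candidate F(u); any mismatch rules it out.
Check: d/du[\frac{5 \log{\left(u^{2} + \frac{4}{3} \right)}}{4} + \frac{\operatorname{atan}{\left(\frac{u}{2} \right)}}{2}] = \frac{15 u^{3} + 6 u^{2} + 60 u + 8}{6 u^{4} + 32 u^{2} + 32}, which equals f(u).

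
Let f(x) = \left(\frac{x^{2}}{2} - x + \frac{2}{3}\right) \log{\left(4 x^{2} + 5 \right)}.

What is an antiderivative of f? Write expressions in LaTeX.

An antiderivative is F(x) = \frac{12 x^{3} \log{\left(4 x^{2} + 5 \right)} - 8 x^{3} - 36 x^{2} \log{\left(4 x^{2} + 5 \right)} + 36 x^{2} + 48 x \log{\left(4 x^{2} + 5 \right)} - 66 x - 45 \log{\left(x^{2} + \frac{5}{4} \right)} + 33 \sqrt{5} \operatorname{atan}{\left(\frac{2 \sqrt{5} x}{5} \right)}}{72}.

A candidate is checked by its d/dx: the result must match f(x).
Check: d/dx[\frac{12 x^{3} \log{\left(4 x^{2} + 5 \right)} - 8 x^{3} - 36 x^{2} \log{\left(4 x^{2} + 5 \right)} + 36 x^{2} + 48 x \log{\left(4 x^{2} + 5 \right)} - 66 x - 45 \log{\left(x^{2} + \frac{5}{4} \right)} + 33 \sqrt{5} \operatorname{atan}{\left(\frac{2 \sqrt{5} x}{5} \right)}}{72}] = \frac{x^{2} \log{\left(4 x^{2} + 5 \right)}}{2} - x \log{\left(4 x^{2} + 5 \right)} + \frac{2 \log{\left(4 x^{2} + 5 \right)}}{3}, which equals f(x).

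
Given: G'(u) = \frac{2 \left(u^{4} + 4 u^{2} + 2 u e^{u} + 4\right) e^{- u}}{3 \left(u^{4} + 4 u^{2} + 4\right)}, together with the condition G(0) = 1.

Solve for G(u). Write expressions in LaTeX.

Any candidate G(u) must reproduce the stated G'(u) exactly.
A general antiderivative is - \frac{2 e^{- u}}{3} - \frac{1}{\frac{3 u^{2}}{2} + 3} + C.
The condition gives C = 1 - (-1) = 2.
So G(u) = \frac{6 u^{2} e^{u} - 2 u^{2} + 10 e^{u} - 4}{3 u^{2} e^{u} + 6 e^{u}}.
Check: d/du[\frac{6 u^{2} e^{u} - 2 u^{2} + 10 e^{u} - 4}{3 u^{2} e^{u} + 6 e^{u}}] = \frac{2 u^{4} + 8 u^{2} + 4 u e^{u} + 8}{3 u^{4} e^{u} + 12 u^{2} e^{u} + 12 e^{u}}, which equals G'(u).

G(u) = \frac{6 u^{2} e^{u} - 2 u^{2} + 10 e^{u} - 4}{3 u^{2} e^{u} + 6 e^{u}}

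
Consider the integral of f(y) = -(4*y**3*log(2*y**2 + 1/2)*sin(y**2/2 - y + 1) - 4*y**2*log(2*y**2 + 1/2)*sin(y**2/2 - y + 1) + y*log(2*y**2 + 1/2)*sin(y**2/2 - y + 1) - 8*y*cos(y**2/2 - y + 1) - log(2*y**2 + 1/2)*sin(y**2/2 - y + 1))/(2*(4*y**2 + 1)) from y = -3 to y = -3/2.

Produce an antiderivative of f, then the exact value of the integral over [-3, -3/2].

Antiderivative: F(y) = log(2*y**2 + 1/2)*cos(y**2/2 - y + 1)/2; value = log(5)*cos(29/8)/2 - log(37/2)*cos(17/2)/2

f has the shape u'v + uv' for u = cos(y**2/2 - y + 1)/2 and v = log(2*y**2 + 1/2) — it is the derivative of the product u*v.
F(y) = log(2*y**2 + 1/2)*cos(y**2/2 - y + 1)/2 is an antiderivative of f.
Check: d/dy[log(2*y**2 + 1/2)*cos(y**2/2 - y + 1)/2] = (-4*y**3*log(2*y**2 + 1/2)*sin(y**2/2 - y + 1) + 4*y**2*log(2*y**2 + 1/2)*sin(y**2/2 - y + 1) - y*log(2*y**2 + 1/2)*sin(y**2/2 - y + 1) + 8*y*cos(y**2/2 - y + 1) + log(2*y**2 + 1/2)*sin(y**2/2 - y + 1))/(8*y**2 + 2), which equals f(y).
F(-3/2) = log(5)*cos(29/8)/2; F(-3) = log(37/2)*cos(17/2)/2.
Integral = F(-3/2) - F(-3) = log(5)*cos(29/8)/2 - log(37/2)*cos(17/2)/2.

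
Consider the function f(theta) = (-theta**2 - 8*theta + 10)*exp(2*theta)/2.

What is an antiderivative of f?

An antiderivative is F(theta) = (-2*theta**2 - 14*theta + 27)*exp(2*theta)/8.

Recognize the product-rule pattern: f = u'v + uv' with u = -theta**2/4 - 7*theta/4 + 27/8, v = exp(2*theta), so integration by parts undoes it.
Check: d/dtheta[(-2*theta**2 - 14*theta + 27)*exp(2*theta)/8] = -theta**2*exp(2*theta)/2 - 4*theta*exp(2*theta) + 5*exp(2*theta), which equals f(theta).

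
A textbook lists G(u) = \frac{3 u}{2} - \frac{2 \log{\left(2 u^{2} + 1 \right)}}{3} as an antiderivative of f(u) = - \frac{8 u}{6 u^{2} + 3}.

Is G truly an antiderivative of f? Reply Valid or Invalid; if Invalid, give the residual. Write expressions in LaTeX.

Invalid: d/du[G] - f = \frac{3}{2}, which is not 0.

d/du[G] = \frac{18 u^{2} - 16 u + 9}{12 u^{2} + 6}
d/du[G] - f(u) = \frac{3}{2} != 0.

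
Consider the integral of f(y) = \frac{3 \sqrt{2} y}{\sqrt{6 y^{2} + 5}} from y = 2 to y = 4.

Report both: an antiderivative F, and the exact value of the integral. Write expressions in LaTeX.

f matches the chain-rule pattern g'(h)*h' with inner function h(y) = 3 y^{2} + \frac{5}{2}; substituting u = h(y) collapses the integral.
F(y) = \frac{\sqrt{2} \sqrt{6 y^{2} + 5}}{2} is an antiderivative of f.
Check: d/dy[\frac{\sqrt{2} \sqrt{6 y^{2} + 5}}{2}] = \frac{3 \sqrt{2} y}{\sqrt{6 y^{2} + 5}} = f(y).
F(4) = \frac{\sqrt{202}}{2}; F(2) = \frac{\sqrt{58}}{2}.
Integral = F(4) - F(2) = - \frac{\sqrt{58}}{2} + \frac{\sqrt{202}}{2}.

Antiderivative: F(y) = \frac{\sqrt{2} \sqrt{6 y^{2} + 5}}{2}; value = - \frac{\sqrt{58}}{2} + \frac{\sqrt{202}}{2}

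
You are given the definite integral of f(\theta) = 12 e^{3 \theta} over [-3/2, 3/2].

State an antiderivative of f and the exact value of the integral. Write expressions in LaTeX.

Antiderivative: F(\theta) = 4 e^{3 \theta}; value = - \frac{4}{e^{\frac{9}{2}}} + 4 e^{\frac{9}{2}}

Whatever form F(\theta) takes, F'(\theta) = f(\theta) is non-negotiable.
F(\theta) = 4 e^{3 \theta} is an antiderivative of f.
Check: d/d\theta[4 e^{3 \theta}] = 12 e^{3 \theta} = f(\theta).
F(3/2) = 4 e^{\frac{9}{2}}; F(-3/2) = \frac{4}{e^{\frac{9}{2}}}.
Integral = F(3/2) - F(-3/2) = - \frac{4}{e^{\frac{9}{2}}} + 4 e^{\frac{9}{2}}.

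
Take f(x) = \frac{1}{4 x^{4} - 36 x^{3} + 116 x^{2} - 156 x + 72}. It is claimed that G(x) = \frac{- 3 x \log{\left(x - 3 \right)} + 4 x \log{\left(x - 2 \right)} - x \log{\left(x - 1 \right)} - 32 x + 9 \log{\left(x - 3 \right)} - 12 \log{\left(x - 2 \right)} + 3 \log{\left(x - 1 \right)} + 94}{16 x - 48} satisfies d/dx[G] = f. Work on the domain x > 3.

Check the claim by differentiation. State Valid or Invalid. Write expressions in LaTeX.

Valid - differentiating G returns exactly f.

d/dx[G] = \frac{1}{4 x^{4} - 36 x^{3} + 116 x^{2} - 156 x + 72}
This equals f(x) exactly, so the claim holds.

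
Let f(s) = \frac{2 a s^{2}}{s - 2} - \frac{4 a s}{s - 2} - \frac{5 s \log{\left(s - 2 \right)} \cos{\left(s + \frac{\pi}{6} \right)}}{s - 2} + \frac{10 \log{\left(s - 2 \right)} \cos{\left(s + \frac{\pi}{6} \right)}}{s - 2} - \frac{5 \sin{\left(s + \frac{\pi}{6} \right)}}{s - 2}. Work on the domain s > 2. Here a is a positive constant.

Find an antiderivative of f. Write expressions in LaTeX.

The integrand splits into summands that can be handled one at a time.
Check: d/ds[a s^{2} - 5 \log{\left(s - 2 \right)} \sin{\left(s + \frac{\pi}{6} \right)}] = \frac{2 a s^{2} - 4 a s - 5 s \log{\left(s - 2 \right)} \cos{\left(s + \frac{\pi}{6} \right)} + 10 \log{\left(s - 2 \right)} \cos{\left(s + \frac{\pi}{6} \right)} - 5 \sin{\left(s + \frac{\pi}{6} \right)}}{s - 2}, which equals f(s).

An antiderivative is F(s) = a s^{2} - 5 \log{\left(s - 2 \right)} \sin{\left(s + \frac{\pi}{6} \right)}.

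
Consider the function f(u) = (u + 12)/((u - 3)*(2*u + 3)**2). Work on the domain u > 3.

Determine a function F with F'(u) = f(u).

An antiderivative is F(u) = (10*(2*u + 3)*log(u - 3) - 10*(2*u + 3)*log(u + 3/2) + 63)/(54*(2*u + 3)).

The denominator factors as (u - 3)*(2*u + 3)**2; partial fractions split f into directly integrable pieces: -10/(27*(2*u + 3)) - 7/(3*(2*u + 3)**2) + 5/(27*(u - 3)).
Check: d/du[(10*(2*u + 3)*log(u - 3) - 10*(2*u + 3)*log(u + 3/2) + 63)/(54*(2*u + 3))] = (u + 12)/(4*u**3 - 27*u - 27), which equals f(u).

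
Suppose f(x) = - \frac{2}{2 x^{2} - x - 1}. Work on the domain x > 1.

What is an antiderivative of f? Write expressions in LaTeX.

Factor the denominator (\left(x - 1\right) \left(2 x + 1\right)) and decompose: f = \frac{4}{3 \left(2 x + 1\right)} - \frac{2}{3 \left(x - 1\right)}; each piece integrates to a log, atan, or power term.
Check: d/dx[- \frac{2 \log{\left(x - 1 \right)}}{3} + \frac{2 \log{\left(x + \frac{1}{2} \right)}}{3}] = - \frac{2}{2 x^{2} - x - 1} = f(x).

An antiderivative is F(x) = - \frac{2 \log{\left(x - 1 \right)}}{3} + \frac{2 \log{\left(x + \frac{1}{2} \right)}}{3}.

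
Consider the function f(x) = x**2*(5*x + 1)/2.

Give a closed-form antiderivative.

Recover f(x) by differentiating a candidate F(x); any mismatch rules it out.
Check: d/dx[5*x**4/8 + x**3/6] = 5*x**3/2 + x**2/2, which equals f(x).

An antiderivative is F(x) = 5*x**4/8 + x**3/6.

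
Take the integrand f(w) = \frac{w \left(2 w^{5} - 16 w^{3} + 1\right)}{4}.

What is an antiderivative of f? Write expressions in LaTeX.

An antiderivative is F(w) = \frac{w^{7}}{14} - \frac{4 w^{5}}{5} + \frac{w^{2}}{8}.

Any candidate F(w) must reproduce f(w) exactly when differentiated.
Check: d/dw[\frac{w^{7}}{14} - \frac{4 w^{5}}{5} + \frac{w^{2}}{8}] = \frac{w^{6}}{2} - 4 w^{4} + \frac{w}{4}, which equals f(w).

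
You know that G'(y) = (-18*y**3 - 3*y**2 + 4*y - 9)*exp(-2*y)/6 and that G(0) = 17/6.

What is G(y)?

G(y) = (9*y**3 + 15*y**2 + 13*y + 6*exp(2*y) + 11)*exp(-2*y)/6

G'(y) has the shape u'v + uv' for u = 3*y**3/2 + 5*y**2/2 + 13*y/6 + 11/6 and v = exp(-2*y) — it is the derivative of the product u*v.
A general antiderivative is (9*y**3 + 15*y**2 + 13*y + 11)*exp(-2*y)/6 + C.
The condition gives C = 17/6 - (11/6) = 1.
So G(y) = (9*y**3 + 15*y**2 + 13*y + 6*exp(2*y) + 11)*exp(-2*y)/6.
Check: d/dy[(9*y**3 + 15*y**2 + 13*y + 6*exp(2*y) + 11)*exp(-2*y)/6] = (-18*y**3 - 3*y**2 + 4*y - 9)*exp(-2*y)/6 = G'(y).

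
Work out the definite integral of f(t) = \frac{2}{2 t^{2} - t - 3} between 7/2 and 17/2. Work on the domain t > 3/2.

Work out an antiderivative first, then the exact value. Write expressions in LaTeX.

Factor the denominator (\left(t + 1\right) \left(2 t - 3\right)) and decompose: f = \frac{4}{5 \left(2 t - 3\right)} - \frac{2}{5 \left(t + 1\right)}; each piece integrates to a log, atan, or power term.
F(t) = \frac{2 \left(\log{\left(t - \frac{3}{2} \right)} - \log{\left(t + 1 \right)}\right)}{5} is an antiderivative of f.
Check: d/dt[\frac{2 \left(\log{\left(t - \frac{3}{2} \right)} - \log{\left(t + 1 \right)}\right)}{5}] = \frac{2}{2 t^{2} - t - 3} = f(t).
F(17/2) = - \frac{2 \log{\left(\frac{19}{2} \right)}}{5} + \frac{2 \log{\left(7 \right)}}{5}; F(7/2) = - \frac{2 \log{\left(\frac{9}{2} \right)}}{5} + \frac{2 \log{\left(2 \right)}}{5}.
Integral = F(17/2) - F(7/2) = - \frac{2 \log{\left(\frac{19}{2} \right)}}{5} - \frac{2 \log{\left(2 \right)}}{5} + \frac{2 \log{\left(\frac{9}{2} \right)}}{5} + \frac{2 \log{\left(7 \right)}}{5}.

Antiderivative: F(t) = \frac{2 \left(\log{\left(t - \frac{3}{2} \right)} - \log{\left(t + 1 \right)}\right)}{5}; value = - \frac{2 \log{\left(\frac{19}{2} \right)}}{5} - \frac{2 \log{\left(2 \right)}}{5} + \frac{2 \log{\left(\frac{9}{2} \right)}}{5} + \frac{2 \log{\left(7 \right)}}{5}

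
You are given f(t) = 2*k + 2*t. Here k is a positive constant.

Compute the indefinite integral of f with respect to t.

An antiderivative F(t) passes only if d/dt[F] lands on f(t) exactly.
Check: d/dt[2*k*t + t**2] = 2*k + 2*t = f(t).

F(t) = 2*k*t + t**2 + C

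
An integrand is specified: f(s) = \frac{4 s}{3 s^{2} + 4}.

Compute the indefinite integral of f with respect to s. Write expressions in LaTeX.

F(s) = \frac{2 \log{\left(\frac{3 s^{2}}{2} + 2 \right)}}{3} + C

f matches the chain-rule pattern g'(h)*h' with inner function h(s) = \frac{3 s^{2}}{2} + 2; substituting u = h(s) collapses the integral.
Check: d/ds[\frac{2 \log{\left(\frac{3 s^{2}}{2} + 2 \right)}}{3}] = \frac{4 s}{3 s^{2} + 4} = f(s).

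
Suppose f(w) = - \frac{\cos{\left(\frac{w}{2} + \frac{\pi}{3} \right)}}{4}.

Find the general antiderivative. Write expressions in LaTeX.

A first test for any F(w): its w-derivative must equal f(w) identically.
Check: d/dw[- \frac{\sin{\left(\frac{w}{2} + \frac{\pi}{3} \right)}}{2}] = - \frac{\cos{\left(\frac{w}{2} + \frac{\pi}{3} \right)}}{4} = f(w).

F(w) = - \frac{\sin{\left(\frac{w}{2} + \frac{\pi}{3} \right)}}{2} + C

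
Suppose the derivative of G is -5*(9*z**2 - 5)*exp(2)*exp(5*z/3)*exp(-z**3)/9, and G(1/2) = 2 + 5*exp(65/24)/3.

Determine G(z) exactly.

The substitution u = -z**3 + 5*z/3 + 2 works: G'(z) is exactly (dG/du)*(du/dz) for that inner function.
A general antiderivative is 5*exp(-z**3 + 5*z/3 + 2)/3 + C.
The condition gives C = 2 + 5*exp(65/24)/3 - (5*exp(65/24)/3) = 2.
So G(z) = (5*exp(2)*exp(5*z/3)*exp(-z**3) + 6)/3.
Check: d/dz[(5*exp(2)*exp(5*z/3)*exp(-z**3) + 6)/3] = (-45*z**2*exp(2)*exp(5*z/3) + 25*exp(2)*exp(5*z/3))*exp(-z**3)/9, which equals G'(z).

G(z) = (5*exp(2)*exp(5*z/3)*exp(-z**3) + 6)/3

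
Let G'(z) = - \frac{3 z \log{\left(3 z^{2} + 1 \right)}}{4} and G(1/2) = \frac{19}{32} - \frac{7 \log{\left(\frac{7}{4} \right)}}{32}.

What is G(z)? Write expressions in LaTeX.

A candidate passes only if d/dz[G] lands on the given G'(z) exactly.
A general antiderivative is - \frac{3 z^{2} \log{\left(3 z^{2} + 1 \right)}}{8} + \frac{3 z^{2}}{8} - \frac{\log{\left(3 z^{2} + 1 \right)}}{8} + C.
The condition gives C = \frac{19}{32} - \frac{7 \log{\left(\frac{7}{4} \right)}}{32} - (\frac{3}{32} - \frac{7 \log{\left(\frac{7}{4} \right)}}{32}) = \frac{1}{2}.
So G(z) = - \frac{3 z^{2} \log{\left(3 z^{2} + 1 \right)}}{8} + \frac{3 z^{2}}{8} - \frac{\log{\left(3 z^{2} + 1 \right)}}{8} + \frac{1}{2}.
Check: d/dz[- \frac{3 z^{2} \log{\left(3 z^{2} + 1 \right)}}{8} + \frac{3 z^{2}}{8} - \frac{\log{\left(3 z^{2} + 1 \right)}}{8} + \frac{1}{2}] = - \frac{3 z \log{\left(3 z^{2} + 1 \right)}}{4} = G'(z).

G(z) = - \frac{3 z^{2} \log{\left(3 z^{2} + 1 \right)}}{8} + \frac{3 z^{2}}{8} - \frac{\log{\left(3 z^{2} + 1 \right)}}{8} + \frac{1}{2}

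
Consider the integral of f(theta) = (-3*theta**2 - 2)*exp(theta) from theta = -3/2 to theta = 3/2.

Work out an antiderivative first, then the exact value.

Antiderivative: F(theta) = (-3*theta**2 + 6*theta - 8)*exp(theta); value = -23*exp(3/2)/4 + 95*exp(-3/2)/4

Recognize the product-rule pattern: f = u'v + uv' with u = -3*theta**2 + 6*theta - 8, v = exp(theta), so integration by parts undoes it.
F(theta) = (-3*theta**2 + 6*theta - 8)*exp(theta) is an antiderivative of f.
Check: d/dtheta[(-3*theta**2 + 6*theta - 8)*exp(theta)] = -3*theta**2*exp(theta) - 2*exp(theta), which equals f(theta).
F(3/2) = -23*exp(3/2)/4; F(-3/2) = -95*exp(-3/2)/4.
Integral = F(3/2) - F(-3/2) = -23*exp(3/2)/4 + 95*exp(-3/2)/4.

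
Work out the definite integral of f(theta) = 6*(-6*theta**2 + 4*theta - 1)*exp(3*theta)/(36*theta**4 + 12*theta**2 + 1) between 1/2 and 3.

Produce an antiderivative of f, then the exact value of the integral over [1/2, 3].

f has the shape u'v + uv' for u = -2/(3*(2*theta**2 + 1/3)) and v = exp(3*theta) — it is the derivative of the product u*v.
F(theta) = -2*exp(3*theta)/(6*theta**2 + 1) is an antiderivative of f.
Check: d/dtheta[-2*exp(3*theta)/(6*theta**2 + 1)] = (-36*theta**2*exp(3*theta) + 24*theta*exp(3*theta) - 6*exp(3*theta))/(36*theta**4 + 12*theta**2 + 1), which equals f(theta).
F(3) = -2*exp(9)/55; F(1/2) = -4*exp(3/2)/5.
Integral = F(3) - F(1/2) = -2*exp(9)/55 + 4*exp(3/2)/5.

Antiderivative: F(theta) = -2*exp(3*theta)/(6*theta**2 + 1); value = -2*exp(9)/55 + 4*exp(3/2)/5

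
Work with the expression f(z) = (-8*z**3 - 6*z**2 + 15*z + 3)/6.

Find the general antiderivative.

Recover f(z) by differentiating a candidate F(z); any mismatch rules it out.
Check: d/dz[-z**4/3 - z**3/3 + 5*z**2/4 + z/2] = -4*z**3/3 - z**2 + 5*z/2 + 1/2, which equals f(z).

F(z) = -z**4/3 - z**3/3 + 5*z**2/4 + z/2 + C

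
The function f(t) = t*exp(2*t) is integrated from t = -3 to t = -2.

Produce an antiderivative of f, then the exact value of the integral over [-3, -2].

Antiderivative: F(t) = (2*t - 1)*exp(2*t)/4; value = -5*exp(-4)/4 + 7*exp(-6)/4

f has the shape u'v + uv' for u = t/2 - 1/4 and v = exp(2*t) — it is the derivative of the product u*v.
F(t) = (2*t - 1)*exp(2*t)/4 is an antiderivative of f.
Check: d/dt[(2*t - 1)*exp(2*t)/4] = t*exp(2*t) = f(t).
F(-2) = -5*exp(-4)/4; F(-3) = -7*exp(-6)/4.
Integral = F(-2) - F(-3) = -5*exp(-4)/4 + 7*exp(-6)/4.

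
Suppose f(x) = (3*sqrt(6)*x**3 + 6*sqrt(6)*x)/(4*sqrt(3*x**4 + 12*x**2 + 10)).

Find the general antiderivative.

F(x) = 3*sqrt(x**4/2 + 2*x**2 + 5/3)/4 + C

The substitution u = x**4/2 + 2*x**2 + 5/3 works: f is exactly (dF/du)*(du/dx) for that inner function.
Check: d/dx[3*sqrt(x**4/2 + 2*x**2 + 5/3)/4] = (3*sqrt(6)*x**3 + 6*sqrt(6)*x)/(4*sqrt(3*x**4 + 12*x**2 + 10)) = f(x).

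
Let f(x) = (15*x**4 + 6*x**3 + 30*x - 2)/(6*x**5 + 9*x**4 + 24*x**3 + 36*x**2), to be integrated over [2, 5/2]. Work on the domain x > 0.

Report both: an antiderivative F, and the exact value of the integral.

Factor the denominator (3*x**2*(2*x + 3)*(x**2 + 4)) and decompose: f = (229*x - 381)/(150*(x**2 + 4)) + 139/(675*(2*x + 3)) + 47/(54*x) - 1/(18*x**2); each piece integrates to a log, atan, or power term.
F(x) = -(-2350*x*log(x) - 278*x*log(x + 3/2) - 2061*x*log(x**2 + 4) + 3429*x*atan(x/2) - 150)/(2700*x) is an antiderivative of f.
Check: d/dx[-(-2350*x*log(x) - 278*x*log(x + 3/2) - 2061*x*log(x**2 + 4) + 3429*x*atan(x/2) - 150)/(2700*x)] = (15*x**4 + 6*x**3 + 30*x - 2)/(6*x**5 + 9*x**4 + 24*x**3 + 36*x**2) = f(x).
F(5/2) = -127*atan(5/4)/100 + 1/45 + 139*log(4)/1350 + 47*log(5/2)/54 + 229*log(41/4)/300; F(2) = -127*pi/400 + 1/36 + 139*log(7/2)/1350 + 47*log(2)/54 + 229*log(8)/300.
Integral = F(5/2) - F(2) = -229*log(8)/300 - 127*atan(5/4)/100 - 47*log(2)/54 - 139*log(7/2)/1350 - 1/180 + 139*log(4)/1350 + 47*log(5/2)/54 + 127*pi/400 + 229*log(41/4)/300.

Antiderivative: F(x) = -(-2350*x*log(x) - 278*x*log(x + 3/2) - 2061*x*log(x**2 + 4) + 3429*x*atan(x/2) - 150)/(2700*x); value = -229*log(8)/300 - 127*atan(5/4)/100 - 47*log(2)/54 - 139*log(7/2)/1350 - 1/180 + 139*log(4)/1350 + 47*log(5/2)/54 + 127*pi/400 + 229*log(41/4)/300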